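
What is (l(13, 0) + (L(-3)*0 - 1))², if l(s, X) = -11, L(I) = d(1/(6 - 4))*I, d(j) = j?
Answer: 144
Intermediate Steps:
L(I) = I/2 (L(I) = I/(6 - 4) = I/2)
(l(13, 0) + (L(-3)*0 - 1))² = (-11 + (((½)*(-3))*0 - 1))² = (-11 + (-3/2*0 - 1))² = (-11 + (0 - 1))² = (-11 - 1)² = (-12)² = 144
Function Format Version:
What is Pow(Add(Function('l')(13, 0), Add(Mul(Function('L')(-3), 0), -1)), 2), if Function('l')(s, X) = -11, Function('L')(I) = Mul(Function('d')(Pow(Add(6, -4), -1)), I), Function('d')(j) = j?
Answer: 144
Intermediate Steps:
Function('L')(I) = Mul(Rational(1, 2), I) (Function('L')(I) = Mul(Pow(Add(6, -4), -1), I) = Mul(Pow(2, -1), I) = Mul(Rational(1, 2), I))
Pow(Add(Function('l')(13, 0), Add(Mul(Function('L')(-3), 0), -1)), 2) = Pow(Add(-11, Add(Mul(Mul(Rational(1, 2), -3), 0), -1)), 2) = Pow(Add(-11, Add(Mul(Rational(-3, 2), 0), -1)), 2) = Pow(Add(-11, Add(0, -1)), 2) = Pow(Add(-11, -1), 2) = Pow(-12, 2) = 144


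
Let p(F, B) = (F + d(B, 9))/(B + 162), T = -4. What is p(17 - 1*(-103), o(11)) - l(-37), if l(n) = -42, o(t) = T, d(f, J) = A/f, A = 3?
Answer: 27021/632 ≈ 42.755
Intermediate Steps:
d(f, J) = 3/f
o(t) = -4
p(F, B) = (F + 3/B)/(162 + B) (p(F, B) = (F + 3/B)/(B + 162) = (F + 3/B)/(162 + B))
p(17 - 1*(-103), o(11)) - l(-37) = (3 - 4*(17 - 1*(-103)))/((-4)*(162 - 4)) - 1*(-42) = -¼*(3 - 4*(17 + 103))/158 + 42 = -¼*1/158*(3 - 4*120) + 42 = -¼*1/158*(3 - 480) + 42 = -¼*1/158*(-477) + 42 = 477/632 + 42 = 27021/632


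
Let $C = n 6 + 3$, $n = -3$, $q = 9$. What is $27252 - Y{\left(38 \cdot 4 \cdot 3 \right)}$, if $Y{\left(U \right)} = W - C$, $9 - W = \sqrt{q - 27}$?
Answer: $27228 + 3 i \sqrt{2} \approx 27228.0 + 4.2426 i$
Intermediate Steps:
$W = 9 - 3 i \sqrt{2}$ ($W = 9 - \sqrt{9 - 27} = 9 - \sqrt{-18} = 9 - 3 i \sqrt{2} \approx 9.0 - 4.2426 i$)
$C = -15$ ($C = \left(-3\right) 6 + 3 = -18 + 3 = -15$)
$Y{\left(U \right)} = 24 - 3 i \sqrt{2}$ ($Y{\left(U \right)} = \left(9 - 3 i \sqrt{2}\right) - -15 = \left(9 - 3 i \sqrt{2}\right) + 15 = 24 - 3 i \sqrt{2}$)
$27252 - Y{\left(38 \cdot 4 \cdot 3 \right)} = 27252 - \left(24 - 3 i \sqrt{2}\right) = 27228 + 3 i \sqrt{2}$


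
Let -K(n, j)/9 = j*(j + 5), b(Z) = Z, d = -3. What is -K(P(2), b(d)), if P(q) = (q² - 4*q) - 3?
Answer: -54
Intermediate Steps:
P(q) = -3 + q² - 4*q
K(n, j) = -9*j*(5 + j) (K(n, j) = -9*j*(j + 5) = -9*j*(5 + j))
-K(P(2), b(d)) = -(-9)*(-3)*(5 - 3) = -(-9)*(-3)*2 = -1*54 = -54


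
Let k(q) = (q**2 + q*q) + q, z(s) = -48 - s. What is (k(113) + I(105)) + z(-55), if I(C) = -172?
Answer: 25486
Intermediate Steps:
k(q) = q + 2*q**2 (k(q) = (q**2 + q**2) + q = 2*q**2 + q = q + 2*q**2)
(k(113) + I(105)) + z(-55) = (113*(1 + 2*113) - 172) + (-48 - 1*(-55)) = (113*(1 + 226) - 172) + (-48 + 55) = (113*227 - 172) + 7 = (25651 - 172) + 7 = 25479 + 7 = 25486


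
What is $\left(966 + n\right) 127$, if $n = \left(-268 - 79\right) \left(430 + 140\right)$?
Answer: $-24996648$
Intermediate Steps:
$n = -197790$ ($n = \left(-347\right) 570 = -197790$)
$\left(966 + n\right) 127 = \left(966 - 197790\right) 127 = \left(-196824\right) 127 = -24996648$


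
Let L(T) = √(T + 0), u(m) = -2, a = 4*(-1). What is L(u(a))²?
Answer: -2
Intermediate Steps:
a = -4
L(T) = √T
L(u(a))² = (√(-2))² = (I*√2)² = -2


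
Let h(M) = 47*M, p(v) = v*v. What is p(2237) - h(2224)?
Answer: 4899641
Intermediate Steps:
p(v) = v**2
p(2237) - h(2224) = 2237**2 - 47*2224 = 5004169 - 1*104528 = 5004169 - 104528 = 4899641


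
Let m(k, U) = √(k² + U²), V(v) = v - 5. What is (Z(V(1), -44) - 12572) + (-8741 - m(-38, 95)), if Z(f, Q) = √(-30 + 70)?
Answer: -21313 - 19*√29 + 2*√10 ≈ -21409.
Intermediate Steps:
V(v) = -5 + v
Z(f, Q) = 2*√10 (Z(f, Q) = √40 = 2*√10)
m(k, U) = √(U² + k²)
(Z(V(1), -44) - 12572) + (-8741 - m(-38, 95)) = (2*√10 - 12572) + (-8741 - √(95² + (-38)²)) = (-12572 + 2*√10) + (-8741 - √(9025 + 1444)) = (-12572 + 2*√10) + (-8741 - √10469) = (-12572 + 2*√10) + (-8741 - 19*√29) = -21313 - 19*√29 + 2*√10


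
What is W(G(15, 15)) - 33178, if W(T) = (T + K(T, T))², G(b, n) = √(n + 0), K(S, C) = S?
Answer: -33118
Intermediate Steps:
G(b, n) = √n
W(T) = 4*T² (W(T) = (T + T)² = (2*T)² = 4*T²)
W(G(15, 15)) - 33178 = 4*(√15)² - 33178 = 4*15 - 33178 = 60 - 33178 = -33118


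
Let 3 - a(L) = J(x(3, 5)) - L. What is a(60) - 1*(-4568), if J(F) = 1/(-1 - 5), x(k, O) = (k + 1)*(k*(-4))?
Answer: 27787/6 ≈ 4631.2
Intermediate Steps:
x(k, O) = -4*k*(1 + k) (x(k, O) = (1 + k)*(-4*k) = -4*k*(1 + k))
J(F) = -1/6 (J(F) = 1/(-6) = -1/6)
a(L) = 19/6 + L (a(L) = 3 - (-1/6 - L) = 3 + (1/6 + L) = 19/6 + L)
a(60) - 1*(-4568) = (19/6 + 60) - 1*(-4568) = 379/6 + 4568 = 27787/6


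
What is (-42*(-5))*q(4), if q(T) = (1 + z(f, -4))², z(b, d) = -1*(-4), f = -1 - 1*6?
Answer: 5250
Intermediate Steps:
f = -7 (f = -1 - 6 = -7)
z(b, d) = 4
q(T) = 25 (q(T) = (1 + 4)² = 5² = 25)
(-42*(-5))*q(4) = -42*(-5)*25 = 210*25 = 5250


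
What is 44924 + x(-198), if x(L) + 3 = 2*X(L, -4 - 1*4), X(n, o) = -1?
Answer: 44919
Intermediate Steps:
x(L) = -5 (x(L) = -3 + 2*(-1) = -3 - 2 = -5)
44924 + x(-198) = 44924 - 5 = 44919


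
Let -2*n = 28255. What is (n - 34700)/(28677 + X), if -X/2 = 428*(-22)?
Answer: -97655/95018 ≈ -1.0278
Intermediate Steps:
n = -28255/2 (n = -1/2*28255 = -28255/2 ≈ -14128.)
X = 18832 (X = -856*(-22) = -2*(-9416) = 18832)
(n - 34700)/(28677 + X) = (-28255/2 - 34700)/(28677 + 18832) = -97655/2/47509 = -97655/2*1/47509 = -97655/95018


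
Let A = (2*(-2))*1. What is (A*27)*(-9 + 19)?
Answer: -1080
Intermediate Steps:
A = -4 (A = -4*1 = -4)
(A*27)*(-9 + 19) = (-4*27)*(-9 + 19) = -108*10 = -1080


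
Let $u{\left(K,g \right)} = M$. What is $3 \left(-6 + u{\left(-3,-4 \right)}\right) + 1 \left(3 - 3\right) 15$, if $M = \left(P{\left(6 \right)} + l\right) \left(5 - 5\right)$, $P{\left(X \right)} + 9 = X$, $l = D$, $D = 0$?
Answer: $-18$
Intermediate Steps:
$l = 0$
$P{\left(X \right)} = -9 + X$
$M = 0$ ($M = \left(\left(-9 + 6\right) + 0\right) \left(5 - 5\right) = \left(-3 + 0\right) \left(5 - 5\right) = \left(-3\right) 0 = 0$)
$u{\left(K,g \right)} = 0$
$3 \left(-6 + u{\left(-3,-4 \right)}\right) + 1 \left(3 - 3\right) 15 = 3 \left(-6 + 0\right) + 1 \left(3 - 3\right) 15 = 3 \left(-6\right) + 1 \cdot 0 \cdot 15 = -18 + 0 \cdot 15 = -18 + 0 = -18$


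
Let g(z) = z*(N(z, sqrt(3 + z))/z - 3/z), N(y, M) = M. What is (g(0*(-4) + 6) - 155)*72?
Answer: -11160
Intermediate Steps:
g(z) = z*(-3/z + sqrt(3 + z)/z) (g(z) = z*(sqrt(3 + z)/z - 3/z) = z*(-3/z + sqrt(3 + z)/z))
(g(0*(-4) + 6) - 155)*72 = ((-3 + sqrt(3 + (0*(-4) + 6))) - 155)*72 = ((-3 + sqrt(3 + (0 + 6))) - 155)*72 = ((-3 + sqrt(3 + 6)) - 155)*72 = ((-3 + sqrt(9)) - 155)*72 = ((-3 + 3) - 155)*72 = (0 - 155)*72 = -155*72 = -11160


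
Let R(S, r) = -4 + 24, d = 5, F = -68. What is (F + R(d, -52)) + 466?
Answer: 418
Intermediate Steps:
R(S, r) = 20
(F + R(d, -52)) + 466 = (-68 + 20) + 466 = -48 + 466 = 418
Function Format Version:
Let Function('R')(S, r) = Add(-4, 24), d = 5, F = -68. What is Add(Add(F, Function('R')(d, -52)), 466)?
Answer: 418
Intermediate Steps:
Function('R')(S, r) = 20
Add(Add(F, Function('R')(d, -52)), 466) = Add(Add(-68, 20), 466) = Add(-48, 466) = 418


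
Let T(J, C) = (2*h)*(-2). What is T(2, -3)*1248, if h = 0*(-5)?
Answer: 0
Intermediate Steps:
h = 0
T(J, C) = 0 (T(J, C) = (2*0)*(-2) = 0*(-2) = 0)
T(2, -3)*1248 = 0*1248 = 0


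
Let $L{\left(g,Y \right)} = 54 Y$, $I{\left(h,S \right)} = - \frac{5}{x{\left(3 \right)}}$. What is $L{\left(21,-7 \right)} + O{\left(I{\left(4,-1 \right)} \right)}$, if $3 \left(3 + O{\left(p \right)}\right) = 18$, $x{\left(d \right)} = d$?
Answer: $-375$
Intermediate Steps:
$I{\left(h,S \right)} = - \frac{5}{3}$
$O{\left(p \right)} = 3$ ($O{\left(p \right)} = -3 + \frac{1}{3} \cdot 18 = -3 + 6 = 3$)
$L{\left(21,-7 \right)} + O{\left(I{\left(4,-1 \right)} \right)} = 54 \left(-7\right) + 3 = -378 + 3 = -375$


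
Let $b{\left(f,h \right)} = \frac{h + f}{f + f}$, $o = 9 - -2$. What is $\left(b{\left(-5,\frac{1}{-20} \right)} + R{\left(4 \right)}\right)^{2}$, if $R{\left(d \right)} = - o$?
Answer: $\frac{4405801}{40000} \approx 110.15$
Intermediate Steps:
$o = 11$ ($o = 9 + 2 = 11$)
$b{\left(f,h \right)} = \frac{f + h}{2 f}$
$R{\left(d \right)} = -11$ ($R{\left(d \right)} = \left(-1\right) 11 = -11$)
$\left(b{\left(-5,\frac{1}{-20} \right)} + R{\left(4 \right)}\right)^{2} = \left(\frac{-5 + \frac{1}{-20}}{2 \left(-5\right)} - 11\right)^{2} = \left(\frac{1}{2} \left(- \frac{1}{5}\right) \left(-5 - \frac{1}{20}\right) - 11\right)^{2} = \left(\frac{1}{2} \left(- \frac{1}{5}\right) \left(- \frac{101}{20}\right) - 11\right)^{2} = \left(\frac{101}{200} - 11\right)^{2} = \left(- \frac{2099}{200}\right)^{2} = \frac{4405801}{40000}$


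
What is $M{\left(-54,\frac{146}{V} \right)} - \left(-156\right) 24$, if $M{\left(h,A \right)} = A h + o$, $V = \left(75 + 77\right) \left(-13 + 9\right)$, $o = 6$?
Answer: $\frac{571971}{152} \approx 3763.0$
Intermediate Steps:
$V = -608$ ($V = 152 \left(-4\right) = -608$)
$M{\left(h,A \right)} = 6 + A h$ ($M{\left(h,A \right)} = A h + 6 = 6 + A h$)
$M{\left(-54,\frac{146}{V} \right)} - \left(-156\right) 24 = \left(6 + \frac{146}{-608} \left(-54\right)\right) - \left(-156\right) 24 = \left(6 + 146 \left(- \frac{1}{608}\right) \left(-54\right)\right) - -3744 = \left(6 - - \frac{1971}{152}\right) + 3744 = \left(6 + \frac{1971}{152}\right) + 3744 = \frac{2883}{152} + 3744 = \frac{571971}{152}$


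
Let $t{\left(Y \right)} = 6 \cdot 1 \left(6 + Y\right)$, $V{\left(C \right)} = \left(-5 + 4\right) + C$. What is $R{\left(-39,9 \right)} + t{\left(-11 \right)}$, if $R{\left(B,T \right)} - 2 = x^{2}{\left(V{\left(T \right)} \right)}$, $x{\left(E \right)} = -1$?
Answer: $-27$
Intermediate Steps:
$V{\left(C \right)} = -1 + C$
$t{\left(Y \right)} = 36 + 6 Y$ ($t{\left(Y \right)} = 6 \left(6 + Y\right) = 36 + 6 Y$)
$R{\left(B,T \right)} = 3$ ($R{\left(B,T \right)} = 2 + \left(-1\right)^{2} = 2 + 1 = 3$)
$R{\left(-39,9 \right)} + t{\left(-11 \right)} = 3 + \left(36 + 6 \left(-11\right)\right) = 3 + \left(36 - 66\right) = 3 - 30 = -27$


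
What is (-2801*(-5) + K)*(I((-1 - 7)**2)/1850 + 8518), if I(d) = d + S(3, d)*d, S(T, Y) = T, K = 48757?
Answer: 494519245836/925 ≈ 5.3462e+8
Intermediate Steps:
I(d) = 4*d (I(d) = d + 3*d = 4*d)
(-2801*(-5) + K)*(I((-1 - 7)**2)/1850 + 8518) = (-2801*(-5) + 48757)*((4*(-1 - 7)**2)/1850 + 8518) = (14005 + 48757)*((4*(-8)**2)*(1/1850) + 8518) = 62762*((4*64)*(1/1850) + 8518) = 62762*(256*(1/1850) + 8518) = 62762*(128/925 + 8518) = 62762*(7879278/925) = 494519245836/925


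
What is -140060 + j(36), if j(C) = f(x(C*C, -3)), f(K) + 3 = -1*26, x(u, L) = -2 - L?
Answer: -140089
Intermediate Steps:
f(K) = -29 (f(K) = -3 - 1*26 = -3 - 26 = -29)
j(C) = -29
-140060 + j(36) = -140060 - 29 = -140089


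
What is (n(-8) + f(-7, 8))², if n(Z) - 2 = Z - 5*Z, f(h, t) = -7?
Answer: 729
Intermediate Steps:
n(Z) = 2 - 4*Z (n(Z) = 2 + (Z - 5*Z) = 2 - 4*Z)
(n(-8) + f(-7, 8))² = ((2 - 4*(-8)) - 7)² = ((2 + 32) - 7)² = (34 - 7)² = 27² = 729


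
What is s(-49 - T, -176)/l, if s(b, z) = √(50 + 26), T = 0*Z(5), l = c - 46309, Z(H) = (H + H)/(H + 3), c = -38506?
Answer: -2*√19/84815 ≈ -0.00010279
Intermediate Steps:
Z(H) = 2*H/(3 + H) (Z(H) = (2*H)/(3 + H) = 2*H/(3 + H))
l = -84815 (l = -38506 - 46309 = -84815)
T = 0 (T = 0*(2*5/(3 + 5)) = 0*(2*5/8) = 0*(2*5*(⅛)) = 0*(5/4) = 0)
s(b, z) = 2*√19 (s(b, z) = √76 = 2*√19)
s(-49 - T, -176)/l = (2*√19)/(-84815) = (2*√19)*(-1/84815) = -2*√19/84815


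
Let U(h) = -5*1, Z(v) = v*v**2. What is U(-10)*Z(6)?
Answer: -1080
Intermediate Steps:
Z(v) = v**3
U(h) = -5
U(-10)*Z(6) = -5*6**3 = -5*216 = -1080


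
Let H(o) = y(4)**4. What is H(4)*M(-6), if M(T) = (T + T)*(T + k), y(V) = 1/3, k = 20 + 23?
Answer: -148/27 ≈ -5.4815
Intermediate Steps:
k = 43
y(V) = 1/3
M(T) = 2*T*(43 + T) (M(T) = (T + T)*(T + 43) = (2*T)*(43 + T) = 2*T*(43 + T))
H(o) = 1/81 (H(o) = (1/3)**4 = 1/81)
H(4)*M(-6) = (2*(-6)*(43 - 6))/81 = (2*(-6)*37)/81 = (1/81)*(-444) = -148/27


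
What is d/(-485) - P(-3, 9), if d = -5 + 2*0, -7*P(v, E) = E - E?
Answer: 1/97 ≈ 0.010309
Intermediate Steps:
P(v, E) = 0 (P(v, E) = -(E - E)/7 = -⅐*0 = 0)
d = -5 (d = -5 + 0 = -5)
d/(-485) - P(-3, 9) = -5/(-485) - 1*0 = -5*(-1/485) + 0 = 1/97 + 0 = 1/97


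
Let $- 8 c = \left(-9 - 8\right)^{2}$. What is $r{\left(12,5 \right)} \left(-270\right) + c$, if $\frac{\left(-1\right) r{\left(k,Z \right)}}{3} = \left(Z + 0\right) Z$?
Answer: $\frac{161711}{8} \approx 20214.0$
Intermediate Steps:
$r{\left(k,Z \right)} = - 3 Z^{2}$ ($r{\left(k,Z \right)} = - 3 \left(Z + 0\right) Z = - 3 Z Z = - 3 Z^{2}$)
$c = - \frac{289}{8}$ ($c = - \frac{\left(-9 - 8\right)^{2}}{8} = - \frac{\left(-17\right)^{2}}{8} = \left(- \frac{1}{8}\right) 289 = - \frac{289}{8} \approx -36.125$)
$r{\left(12,5 \right)} \left(-270\right) + c = - 3 \cdot 5^{2} \left(-270\right) - \frac{289}{8} = \left(-3\right) 25 \left(-270\right) - \frac{289}{8} = \left(-75\right) \left(-270\right) - \frac{289}{8} = 20250 - \frac{289}{8} = \frac{161711}{8}$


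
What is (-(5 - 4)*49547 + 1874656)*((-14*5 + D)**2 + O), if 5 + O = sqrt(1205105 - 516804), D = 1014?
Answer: 1626411208279 + 1825109*sqrt(688301) ≈ 1.6279e+12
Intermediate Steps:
O = -5 + sqrt(688301) (O = -5 + sqrt(1205105 - 516804) = -5 + sqrt(688301) ≈ 824.64)
(-(5 - 4)*49547 + 1874656)*((-14*5 + D)**2 + O) = (-(5 - 4)*49547 + 1874656)*((-14*5 + 1014)**2 + (-5 + sqrt(688301))) = (-1*1*49547 + 1874656)*((-70 + 1014)**2 + (-5 + sqrt(688301))) = (-1*49547 + 1874656)*(944**2 + (-5 + sqrt(688301))) = (-49547 + 1874656)*(891136 + (-5 + sqrt(688301))) = 1825109*(891131 + sqrt(688301)) = 1626411208279 + 1825109*sqrt(688301)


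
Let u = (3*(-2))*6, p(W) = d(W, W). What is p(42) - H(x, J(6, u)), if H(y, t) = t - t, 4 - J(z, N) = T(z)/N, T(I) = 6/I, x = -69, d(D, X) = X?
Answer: 42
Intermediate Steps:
p(W) = W
u = -36 (u = -6*6 = -36)
J(z, N) = 4 - 6/(N*z) (J(z, N) = 4 - 6/z/N = 4 - 6/(N*z))
H(y, t) = 0
p(42) - H(x, J(6, u)) = 42 - 1*0 = 42 + 0 = 42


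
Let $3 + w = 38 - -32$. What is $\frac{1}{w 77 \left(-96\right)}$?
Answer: $- \frac{1}{495264} \approx -2.0191 \cdot 10^{-6}$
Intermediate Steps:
$w = 67$ ($w = -3 + \left(38 - -32\right) = -3 + \left(38 + 32\right) = -3 + 70 = 67$)
$\frac{1}{w 77 \left(-96\right)} = \frac{1}{67 \cdot 77 \left(-96\right)} = \frac{1}{5159 \left(-96\right)} = \frac{1}{-495264} = - \frac{1}{495264}$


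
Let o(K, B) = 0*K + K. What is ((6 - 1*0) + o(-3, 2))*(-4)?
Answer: -12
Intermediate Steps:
o(K, B) = K (o(K, B) = 0 + K = K)
((6 - 1*0) + o(-3, 2))*(-4) = ((6 - 1*0) - 3)*(-4) = ((6 + 0) - 3)*(-4) = (6 - 3)*(-4) = 3*(-4) = -12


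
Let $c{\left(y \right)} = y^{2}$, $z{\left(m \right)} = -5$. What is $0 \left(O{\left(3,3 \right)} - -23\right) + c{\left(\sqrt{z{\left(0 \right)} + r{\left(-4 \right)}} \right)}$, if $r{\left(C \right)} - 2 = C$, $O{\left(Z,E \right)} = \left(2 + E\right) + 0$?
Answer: $-7$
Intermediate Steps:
$O{\left(Z,E \right)} = 2 + E$
$r{\left(C \right)} = 2 + C$
$0 \left(O{\left(3,3 \right)} - -23\right) + c{\left(\sqrt{z{\left(0 \right)} + r{\left(-4 \right)}} \right)} = 0 \left(\left(2 + 3\right) - -23\right) + \left(\sqrt{-5 + \left(2 - 4\right)}\right)^{2} = 0 \left(5 + 23\right) + \left(\sqrt{-5 - 2}\right)^{2} = 0 \cdot 28 + \left(\sqrt{-7}\right)^{2} = 0 + \left(i \sqrt{7}\right)^{2} = 0 - 7 = -7$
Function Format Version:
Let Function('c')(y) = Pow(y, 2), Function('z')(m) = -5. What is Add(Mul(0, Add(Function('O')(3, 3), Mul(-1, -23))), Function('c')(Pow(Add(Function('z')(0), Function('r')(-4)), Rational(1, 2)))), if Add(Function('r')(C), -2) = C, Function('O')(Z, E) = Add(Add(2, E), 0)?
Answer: -7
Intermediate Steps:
Function('O')(Z, E) = Add(2, E)
Function('r')(C) = Add(2, C)
Add(Mul(0, Add(Function('O')(3, 3), Mul(-1, -23))), Function('c')(Pow(Add(Function('z')(0), Function('r')(-4)), Rational(1, 2)))) = Add(Mul(0, Add(Add(2, 3), Mul(-1, -23))), Pow(Pow(Add(-5, Add(2, -4)), Rational(1, 2)), 2)) = Add(Mul(0, Add(5, 23)), Pow(Pow(Add(-5, -2), Rational(1, 2)), 2)) = Add(Mul(0, 28), Pow(Pow(-7, Rational(1, 2)), 2)) = Add(0, Pow(Mul(I, Pow(7, Rational(1, 2))), 2)) = Add(0, -7) = -7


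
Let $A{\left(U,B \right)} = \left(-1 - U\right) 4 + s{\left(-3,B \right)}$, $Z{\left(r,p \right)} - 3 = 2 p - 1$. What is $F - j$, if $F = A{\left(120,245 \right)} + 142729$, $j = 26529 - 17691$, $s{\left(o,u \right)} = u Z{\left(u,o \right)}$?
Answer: $132427$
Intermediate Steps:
$Z{\left(r,p \right)} = 2 + 2 p$ ($Z{\left(r,p \right)} = 3 + \left(2 p - 1\right) = 3 + \left(-1 + 2 p\right) = 2 + 2 p$)
$s{\left(o,u \right)} = u \left(2 + 2 o\right)$
$A{\left(U,B \right)} = -4 - 4 B - 4 U$ ($A{\left(U,B \right)} = \left(-1 - U\right) 4 + 2 B \left(1 - 3\right) = \left(-4 - 4 U\right) + 2 B \left(-2\right) = \left(-4 - 4 U\right) - 4 B = -4 - 4 B - 4 U$)
$j = 8838$
$F = 141265$ ($F = \left(-4 - 980 - 480\right) + 142729 = -1464 + 142729 = 141265$)
$F - j = 141265 - 8838 = 132427$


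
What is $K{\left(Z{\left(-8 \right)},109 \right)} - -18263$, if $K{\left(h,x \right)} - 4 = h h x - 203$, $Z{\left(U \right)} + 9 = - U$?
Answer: $18173$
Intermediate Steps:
$Z{\left(U \right)} = -9 - U$
$K{\left(h,x \right)} = -199 + x h^{2}$ ($K{\left(h,x \right)} = 4 + \left(h h x - 203\right) = 4 + \left(h^{2} x - 203\right) = 4 + \left(x h^{2} - 203\right) = 4 + \left(-203 + x h^{2}\right) = -199 + x h^{2}$)
$K{\left(Z{\left(-8 \right)},109 \right)} - -18263 = \left(-199 + 109 \left(-9 - -8\right)^{2}\right) - -18263 = \left(-199 + 109 \left(-9 + 8\right)^{2}\right) + 18263 = \left(-199 + 109 \left(-1\right)^{2}\right) + 18263 = \left(-199 + 109 \cdot 1\right) + 18263 = \left(-199 + 109\right) + 18263 = -90 + 18263 = 18173$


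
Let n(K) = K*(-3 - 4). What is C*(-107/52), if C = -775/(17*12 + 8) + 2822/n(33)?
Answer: 83169923/2546544 ≈ 32.660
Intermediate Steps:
n(K) = -7*K (n(K) = K*(-7) = -7*K)
C = -777289/48972 (C = -775/(17*12 + 8) + 2822/((-7*33)) = -775/(204 + 8) + 2822/(-231) = -775/212 + 2822*(-1/231) = -775*1/212 - 2822/231 = -775/212 - 2822/231 = -777289/48972 ≈ -15.872)
C*(-107/52) = -(-83169923)/(48972*52) = -777289/48972*(-107/52) = 83169923/2546544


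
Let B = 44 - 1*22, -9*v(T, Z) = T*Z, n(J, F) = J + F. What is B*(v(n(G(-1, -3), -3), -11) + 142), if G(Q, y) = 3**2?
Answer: 9856/3 ≈ 3285.3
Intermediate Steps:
G(Q, y) = 9
n(J, F) = F + J
v(T, Z) = -T*Z/9
B = 22 (B = 44 - 22 = 22)
B*(v(n(G(-1, -3), -3), -11) + 142) = 22*(-1/9*(-3 + 9)*(-11) + 142) = 22*(-1/9*6*(-11) + 142) = 22*(22/3 + 142) = 22*(448/3) = 9856/3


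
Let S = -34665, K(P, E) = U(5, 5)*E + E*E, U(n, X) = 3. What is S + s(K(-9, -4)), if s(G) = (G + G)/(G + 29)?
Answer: -1143937/33 ≈ -34665.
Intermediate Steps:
K(P, E) = E**2 + 3*E (K(P, E) = 3*E + E*E = 3*E + E**2 = E**2 + 3*E)
s(G) = 2*G/(29 + G) (s(G) = (2*G)/(29 + G) = 2*G/(29 + G))
S + s(K(-9, -4)) = -34665 + 2*(-4*(3 - 4))/(29 - 4*(3 - 4)) = -34665 + 2*(-4*(-1))/(29 - 4*(-1)) = -34665 + 2*4/(29 + 4) = -34665 + 2*4/33 = -34665 + 2*4*(1/33) = -34665 + 8/33 = -1143937/33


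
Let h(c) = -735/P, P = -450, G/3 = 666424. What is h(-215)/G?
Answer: 49/59978160 ≈ 8.1696e-7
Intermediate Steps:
G = 1999272 (G = 3*666424 = 1999272)
h(c) = 49/30 (h(c) = -735/(-450) = -735*(-1/450) = 49/30)
h(-215)/G = (49/30)/1999272 = (49/30)*(1/1999272) = 49/59978160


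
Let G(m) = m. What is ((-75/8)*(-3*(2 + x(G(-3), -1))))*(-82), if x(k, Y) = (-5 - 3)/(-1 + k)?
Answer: -9225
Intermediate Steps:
x(k, Y) = -8/(-1 + k)
((-75/8)*(-3*(2 + x(G(-3), -1))))*(-82) = ((-75/8)*(-3*(2 - 8/(-1 - 3))))*(-82) = ((-75*⅛)*(-3*(2 - 8/(-4))))*(-82) = -(-225)*(2 - 8*(-¼))/8*(-82) = -(-225)*(2 + 2)/8*(-82) = -(-225)*4/8*(-82) = -75/8*(-12)*(-82) = (225/2)*(-82) = -9225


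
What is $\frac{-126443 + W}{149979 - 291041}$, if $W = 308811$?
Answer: $- \frac{91184}{70531} \approx -1.2928$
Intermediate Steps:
$\frac{-126443 + W}{149979 - 291041} = \frac{-126443 + 308811}{149979 - 291041} = \frac{182368}{-141062} = 182368 \left(- \frac{1}{141062}\right) = - \frac{91184}{70531}$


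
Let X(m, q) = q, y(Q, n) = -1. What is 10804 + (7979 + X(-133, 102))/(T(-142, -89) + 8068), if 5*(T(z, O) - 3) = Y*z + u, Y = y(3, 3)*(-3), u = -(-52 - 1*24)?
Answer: 86450885/8001 ≈ 10805.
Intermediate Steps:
u = 76 (u = -(-52 - 24) = -1*(-76) = 76)
Y = 3 (Y = -1*(-3) = 3)
T(z, O) = 91/5 + 3*z/5 (T(z, O) = 3 + (3*z + 76)/5 = 3 + (76 + 3*z)/5 = 3 + (76/5 + 3*z/5) = 91/5 + 3*z/5)
10804 + (7979 + X(-133, 102))/(T(-142, -89) + 8068) = 10804 + (7979 + 102)/((91/5 + (3/5)*(-142)) + 8068) = 10804 + 8081/((91/5 - 426/5) + 8068) = 10804 + 8081/(-67 + 8068) = 10804 + 8081/8001 = 86450885/8001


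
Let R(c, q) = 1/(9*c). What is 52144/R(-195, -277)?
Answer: -91512720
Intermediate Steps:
R(c, q) = 1/(9*c)
52144/R(-195, -277) = 52144/(((1/9)/(-195))) = 52144/(((1/9)*(-1/195))) = 52144/(-1/1755) = 52144*(-1755) = -91512720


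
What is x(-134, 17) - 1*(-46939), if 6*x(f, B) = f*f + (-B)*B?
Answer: 99767/2 ≈ 49884.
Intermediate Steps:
x(f, B) = -B**2/6 + f**2/6 (x(f, B) = (f*f + (-B)*B)/6 = (f**2 - B**2)/6 = -B**2/6 + f**2/6)
x(-134, 17) - 1*(-46939) = (-1/6*17**2 + (1/6)*(-134)**2) - 1*(-46939) = (-1/6*289 + (1/6)*17956) + 46939 = (-289/6 + 8978/3) + 46939 = 5889/2 + 46939 = 99767/2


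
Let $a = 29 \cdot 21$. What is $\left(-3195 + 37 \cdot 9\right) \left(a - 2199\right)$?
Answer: $4550580$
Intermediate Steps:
$a = 609$
$\left(-3195 + 37 \cdot 9\right) \left(a - 2199\right) = \left(-3195 + 37 \cdot 9\right) \left(609 - 2199\right) = \left(-3195 + 333\right) \left(-1590\right) = \left(-2862\right) \left(-1590\right) = 4550580$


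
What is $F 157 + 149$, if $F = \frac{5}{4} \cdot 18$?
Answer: $\frac{7363}{2} \approx 3681.5$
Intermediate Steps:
$F = \frac{45}{2}$ ($F = 5 \cdot \frac{1}{4} \cdot 18 = \frac{5}{4} \cdot 18 = \frac{45}{2} \approx 22.5$)
$F 157 + 149 = \frac{45}{2} \cdot 157 + 149 = \frac{7065}{2} + 149 = \frac{7363}{2}$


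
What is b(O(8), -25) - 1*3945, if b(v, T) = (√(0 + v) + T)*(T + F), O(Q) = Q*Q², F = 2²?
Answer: -3420 - 336*√2 ≈ -3895.2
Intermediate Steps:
F = 4
O(Q) = Q³
b(v, T) = (4 + T)*(T + √v) (b(v, T) = (√(0 + v) + T)*(T + 4) = (√v + T)*(4 + T) = (T + √v)*(4 + T) = (4 + T)*(T + √v))
b(O(8), -25) - 1*3945 = ((-25)² + 4*(-25) + 4*√(8³) - 25*16*√2) - 1*3945 = (625 - 100 + 4*√512 - 400*√2) - 3945 = (625 - 100 + 4*(16*√2) - 400*√2) - 3945 = (625 - 100 + 64*√2 - 400*√2) - 3945 = (525 - 336*√2) - 3945 = -3420 - 336*√2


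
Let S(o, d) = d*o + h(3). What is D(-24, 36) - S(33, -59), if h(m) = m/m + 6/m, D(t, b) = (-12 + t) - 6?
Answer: 1902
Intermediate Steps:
D(t, b) = -18 + t
h(m) = 1 + 6/m
S(o, d) = 3 + d*o (S(o, d) = d*o + (6 + 3)/3 = d*o + (1/3)*9 = d*o + 3 = 3 + d*o)
D(-24, 36) - S(33, -59) = (-18 - 24) - (3 - 59*33) = -42 - (3 - 1947) = -42 - 1*(-1944) = -42 + 1944 = 1902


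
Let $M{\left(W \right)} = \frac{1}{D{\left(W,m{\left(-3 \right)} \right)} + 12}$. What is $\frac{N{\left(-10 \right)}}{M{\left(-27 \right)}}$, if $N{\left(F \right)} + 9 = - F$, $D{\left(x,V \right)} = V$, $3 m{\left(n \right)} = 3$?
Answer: $13$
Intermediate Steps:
$m{\left(n \right)} = 1$ ($m{\left(n \right)} = \frac{1}{3} \cdot 3 = 1$)
$N{\left(F \right)} = -9 - F$
$M{\left(W \right)} = \frac{1}{13}$ ($M{\left(W \right)} = \frac{1}{1 + 12} = \frac{1}{13}$)
$\frac{N{\left(-10 \right)}}{M{\left(-27 \right)}} = \left(-9 - -10\right) \frac{1}{\frac{1}{13}} = \left(-9 + 10\right) 13 = 1 \cdot 13 = 13$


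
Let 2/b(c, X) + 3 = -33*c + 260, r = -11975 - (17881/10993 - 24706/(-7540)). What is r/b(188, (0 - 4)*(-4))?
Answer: 2952628632698603/82887220 ≈ 3.5622e+7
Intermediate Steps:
r = -496490437649/41443610 (r = -11975 - (17881*(1/10993) - 24706*(-1/7540)) = -11975 - (17881/10993 + 12353/3770) = -11975 - 1*203207899/41443610 = -11975 - 203207899/41443610 = -496490437649/41443610 ≈ -11980.)
b(c, X) = 2/(257 - 33*c) (b(c, X) = 2/(-3 + (-33*c + 260)) = 2/(-3 + (260 - 33*c)) = 2/(257 - 33*c))
r/b(188, (0 - 4)*(-4)) = -496490437649/(41443610*((-2/(-257 + 33*188)))) = -496490437649/(41443610*((-2/(-257 + 6204)))) = -496490437649/(41443610*((-2/5947))) = -496490437649/(41443610*((-2*1/5947))) = -496490437649/(41443610*(-2/5947)) = -496490437649/41443610*(-5947/2) = 2952628632698603/82887220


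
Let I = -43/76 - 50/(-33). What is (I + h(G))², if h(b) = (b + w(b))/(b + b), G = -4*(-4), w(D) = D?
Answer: 23902321/6290064 ≈ 3.8000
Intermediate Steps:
I = 2381/2508 (I = -43*1/76 - 50*(-1/33) = -43/76 + 50/33 = 2381/2508 ≈ 0.94936)
G = 16
h(b) = 1 (h(b) = (b + b)/(b + b) = (2*b)/((2*b)) = (2*b)*(1/(2*b)) = 1)
(I + h(G))² = (2381/2508 + 1)² = (4889/2508)² = 23902321/6290064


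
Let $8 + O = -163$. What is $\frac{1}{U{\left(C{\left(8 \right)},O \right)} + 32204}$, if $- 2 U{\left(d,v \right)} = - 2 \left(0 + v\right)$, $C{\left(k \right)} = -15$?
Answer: $\frac{1}{32033} \approx 3.1218 \cdot 10^{-5}$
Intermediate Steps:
$O = -171$ ($O = -8 - 163 = -171$)
$U{\left(d,v \right)} = v$ ($U{\left(d,v \right)} = - \frac{\left(-2\right) \left(0 + v\right)}{2} = - \frac{\left(-2\right) v}{2} = v$)
$\frac{1}{U{\left(C{\left(8 \right)},O \right)} + 32204} = \frac{1}{-171 + 32204} = \frac{1}{32033}$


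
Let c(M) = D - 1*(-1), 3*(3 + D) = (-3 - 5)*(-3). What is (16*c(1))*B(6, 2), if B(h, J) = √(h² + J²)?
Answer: 192*√10 ≈ 607.16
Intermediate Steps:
D = 5 (D = -3 + ((-3 - 5)*(-3))/3 = -3 + (-8*(-3))/3 = -3 + (⅓)*24 = -3 + 8 = 5)
B(h, J) = √(J² + h²)
c(M) = 6 (c(M) = 5 - 1*(-1) = 5 + 1 = 6)
(16*c(1))*B(6, 2) = (16*6)*√(2² + 6²) = 96*√(4 + 36) = 96*√40 = 96*(2*√10) = 192*√10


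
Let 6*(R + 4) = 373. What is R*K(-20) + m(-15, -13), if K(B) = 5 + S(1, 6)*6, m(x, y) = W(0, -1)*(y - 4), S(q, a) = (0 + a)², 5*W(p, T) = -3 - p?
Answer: 385951/30 ≈ 12865.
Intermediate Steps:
R = 349/6 (R = -4 + (⅙)*373 = -4 + 373/6 = 349/6 ≈ 58.167)
W(p, T) = -⅗ - p/5 (W(p, T) = (-3 - p)/5 = -⅗ - p/5)
S(q, a) = a²
m(x, y) = 12/5 - 3*y/5 (m(x, y) = (-⅗ - ⅕*0)*(y - 4) = (-⅗ + 0)*(-4 + y) = -3*(-4 + y)/5 = 12/5 - 3*y/5)
K(B) = 221 (K(B) = 5 + 6²*6 = 5 + 36*6 = 5 + 216 = 221)
R*K(-20) + m(-15, -13) = (349/6)*221 + (12/5 - ⅗*(-13)) = 77129/6 + (12/5 + 39/5) = 77129/6 + 51/5 = 385951/30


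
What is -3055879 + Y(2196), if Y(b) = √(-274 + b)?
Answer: -3055879 + 31*√2 ≈ -3.0558e+6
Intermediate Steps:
-3055879 + Y(2196) = -3055879 + √(-274 + 2196) = -3055879 + √1922 = -3055879 + 31*√2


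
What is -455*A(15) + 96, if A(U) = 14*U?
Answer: -95454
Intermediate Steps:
-455*A(15) + 96 = -6370*15 + 96 = -455*210 + 96 = -95550 + 96 = -95454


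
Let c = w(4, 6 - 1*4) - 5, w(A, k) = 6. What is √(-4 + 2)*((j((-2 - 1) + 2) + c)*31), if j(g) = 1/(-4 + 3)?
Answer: 0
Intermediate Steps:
c = 1 (c = 6 - 5 = 1)
j(g) = -1 (j(g) = 1/(-1) = -1)
√(-4 + 2)*((j((-2 - 1) + 2) + c)*31) = √(-4 + 2)*((-1 + 1)*31) = √(-2)*(0*31) = (I*√2)*0 = 0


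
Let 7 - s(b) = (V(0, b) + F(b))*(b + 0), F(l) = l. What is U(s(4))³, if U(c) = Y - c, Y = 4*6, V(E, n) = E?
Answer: 35937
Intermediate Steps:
s(b) = 7 - b² (s(b) = 7 - (0 + b)*(b + 0) = 7 - b*b = 7 - b²)
Y = 24
U(c) = 24 - c
U(s(4))³ = (24 - (7 - 1*4²))³ = (24 - (7 - 1*16))³ = (24 - (7 - 16))³ = (24 - 1*(-9))³ = (24 + 9)³ = 33³ = 35937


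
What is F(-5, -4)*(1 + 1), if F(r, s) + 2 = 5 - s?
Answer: 14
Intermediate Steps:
F(r, s) = 3 - s (F(r, s) = -2 + (5 - s) = 3 - s)
F(-5, -4)*(1 + 1) = (3 - 1*(-4))*(1 + 1) = (3 + 4)*2 = 7*2 = 14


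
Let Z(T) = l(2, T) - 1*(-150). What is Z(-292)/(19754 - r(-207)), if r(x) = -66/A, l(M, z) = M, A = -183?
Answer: 2318/301243 ≈ 0.0076948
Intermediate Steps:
r(x) = 22/61 (r(x) = -66/(-183) = -66*(-1/183) = 22/61)
Z(T) = 152 (Z(T) = 2 - 1*(-150) = 2 + 150 = 152)
Z(-292)/(19754 - r(-207)) = 152/(19754 - 1*22/61) = 152/(19754 - 22/61) = 152/(1204972/61) = 152*(61/1204972) = 2318/301243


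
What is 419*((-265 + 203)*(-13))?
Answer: 337714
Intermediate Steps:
419*((-265 + 203)*(-13)) = 419*(-62*(-13)) = 419*806 = 337714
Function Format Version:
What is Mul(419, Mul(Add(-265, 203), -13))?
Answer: 337714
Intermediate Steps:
Mul(419, Mul(Add(-265, 203), -13)) = Mul(419, Mul(-62, -13)) = Mul(419, 806) = 337714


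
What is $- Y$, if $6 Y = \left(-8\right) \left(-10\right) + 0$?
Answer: $- \frac{40}{3} \approx -13.333$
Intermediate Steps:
$Y = \frac{40}{3}$ ($Y = \frac{\left(-8\right) \left(-10\right) + 0}{6} = \frac{80 + 0}{6} = \frac{1}{6} \cdot 80 = \frac{40}{3} \approx 13.333$)
$- Y = \left(-1\right) \frac{40}{3} = - \frac{40}{3}$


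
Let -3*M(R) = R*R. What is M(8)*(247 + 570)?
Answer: -52288/3 ≈ -17429.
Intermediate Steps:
M(R) = -R²/3 (M(R) = -R*R/3 = -R²/3)
M(8)*(247 + 570) = (-⅓*8²)*(247 + 570) = -⅓*64*817 = -64/3*817 = -52288/3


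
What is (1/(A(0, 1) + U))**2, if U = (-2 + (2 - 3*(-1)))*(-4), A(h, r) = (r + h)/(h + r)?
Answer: 1/121 ≈ 0.0082645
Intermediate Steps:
A(h, r) = 1 (A(h, r) = (h + r)/(h + r) = 1)
U = -12 (U = (-2 + (2 + 3))*(-4) = (-2 + 5)*(-4) = 3*(-4) = -12)
(1/(A(0, 1) + U))**2 = (1/(1 - 12))**2 = (1/(-11))**2 = (-1/11)**2 = 1/121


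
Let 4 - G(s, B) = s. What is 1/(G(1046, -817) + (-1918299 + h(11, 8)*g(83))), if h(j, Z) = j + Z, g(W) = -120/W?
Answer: -83/159307583 ≈ -5.2100e-7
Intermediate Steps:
G(s, B) = 4 - s
h(j, Z) = Z + j
1/(G(1046, -817) + (-1918299 + h(11, 8)*g(83))) = 1/((4 - 1*1046) + (-1918299 + (8 + 11)*(-120/83))) = 1/((4 - 1046) + (-1918299 + 19*(-120*1/83))) = 1/(-1042 + (-1918299 + 19*(-120/83))) = 1/(-1042 + (-1918299 - 2280/83)) = 1/(-1042 - 159221097/83) = 1/(-159307583/83) = -83/159307583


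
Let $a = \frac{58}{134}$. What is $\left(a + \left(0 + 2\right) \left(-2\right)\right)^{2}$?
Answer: $\frac{57121}{4489} \approx 12.725$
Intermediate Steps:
$a = \frac{29}{67}$ ($a = 58 \cdot \frac{1}{134} = \frac{29}{67} \approx 0.43284$)
$\left(a + \left(0 + 2\right) \left(-2\right)\right)^{2} = \left(\frac{29}{67} + \left(0 + 2\right) \left(-2\right)\right)^{2} = \left(\frac{29}{67} + 2 \left(-2\right)\right)^{2} = \left(\frac{29}{67} - 4\right)^{2} = \left(- \frac{239}{67}\right)^{2} = \frac{57121}{4489}$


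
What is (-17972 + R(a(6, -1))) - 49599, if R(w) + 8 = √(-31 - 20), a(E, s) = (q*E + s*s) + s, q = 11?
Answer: -67579 + I*√51 ≈ -67579.0 + 7.1414*I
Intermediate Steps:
a(E, s) = s + s² + 11*E (a(E, s) = (11*E + s*s) + s = (11*E + s²) + s = (s² + 11*E) + s = s + s² + 11*E)
R(w) = -8 + I*√51 (R(w) = -8 + √(-31 - 20) = -8 + √(-51) = -8 + I*√51)
(-17972 + R(a(6, -1))) - 49599 = (-17972 + (-8 + I*√51)) - 49599 = (-17980 + I*√51) - 49599 = -67579 + I*√51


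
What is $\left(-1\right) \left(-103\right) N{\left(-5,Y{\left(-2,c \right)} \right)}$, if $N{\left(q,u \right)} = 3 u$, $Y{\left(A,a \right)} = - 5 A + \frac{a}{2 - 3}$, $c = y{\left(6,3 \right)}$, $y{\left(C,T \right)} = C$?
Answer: $1236$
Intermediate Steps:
$c = 6$
$Y{\left(A,a \right)} = - a - 5 A$ ($Y{\left(A,a \right)} = - 5 A + \frac{a}{-1} = - 5 A - a = - a - 5 A$)
$\left(-1\right) \left(-103\right) N{\left(-5,Y{\left(-2,c \right)} \right)} = \left(-1\right) \left(-103\right) 3 \left(\left(-1\right) 6 - -10\right) = 103 \cdot 3 \left(-6 + 10\right) = 103 \cdot 3 \cdot 4 = 103 \cdot 12 = 1236$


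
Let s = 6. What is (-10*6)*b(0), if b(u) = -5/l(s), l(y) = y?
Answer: 50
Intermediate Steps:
b(u) = -5/6
(-10*6)*b(0) = -10*6*(-5/6) = -60*(-5/6) = 50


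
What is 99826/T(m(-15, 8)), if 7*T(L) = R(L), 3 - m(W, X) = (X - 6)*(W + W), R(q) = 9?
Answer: 698782/9 ≈ 77643.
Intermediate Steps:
m(W, X) = 3 - 2*W*(-6 + X) (m(W, X) = 3 - (X - 6)*(W + W) = 3 - (-6 + X)*2*W = 3 - 2*W*(-6 + X))
T(L) = 9/7 (T(L) = (1/7)*9 = 9/7)
99826/T(m(-15, 8)) = 99826/(9/7) = 99826*(7/9) = 698782/9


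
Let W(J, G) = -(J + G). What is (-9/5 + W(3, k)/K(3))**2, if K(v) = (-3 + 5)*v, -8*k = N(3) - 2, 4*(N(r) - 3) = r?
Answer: 4721929/921600 ≈ 5.1236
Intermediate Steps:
N(r) = 3 + r/4
k = -7/32 (k = -((3 + (1/4)*3) - 2)/8 = -((3 + 3/4) - 2)/8 = -(15/4 - 2)/8 = -1/8*7/4 = -7/32 ≈ -0.21875)
K(v) = 2*v
W(J, G) = -G - J (W(J, G) = -(G + J) = -G - J)
(-9/5 + W(3, k)/K(3))**2 = (-9/5 + (-1*(-7/32) - 1*3)/((2*3)))**2 = (-9*1/5 + (7/32 - 3)/6)**2 = (-9/5 - 89/32*1/6)**2 = (-9/5 - 89/192)**2 = (-2173/960)**2 = 4721929/921600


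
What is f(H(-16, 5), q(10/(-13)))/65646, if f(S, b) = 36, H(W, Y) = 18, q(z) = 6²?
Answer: 2/3647 ≈ 0.00054840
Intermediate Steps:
q(z) = 36
f(H(-16, 5), q(10/(-13)))/65646 = 36/65646 = 36*(1/65646) = 2/3647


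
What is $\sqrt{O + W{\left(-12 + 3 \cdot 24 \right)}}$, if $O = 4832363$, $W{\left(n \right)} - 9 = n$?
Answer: $4 \sqrt{302027} \approx 2198.3$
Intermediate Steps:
$W{\left(n \right)} = 9 + n$
$\sqrt{O + W{\left(-12 + 3 \cdot 24 \right)}} = \sqrt{4832363 + \left(9 + \left(-12 + 3 \cdot 24\right)\right)} = \sqrt{4832363 + \left(9 + \left(-12 + 72\right)\right)} = \sqrt{4832363 + \left(9 + 60\right)} = \sqrt{4832363 + 69} = \sqrt{4832432} = 4 \sqrt{302027}$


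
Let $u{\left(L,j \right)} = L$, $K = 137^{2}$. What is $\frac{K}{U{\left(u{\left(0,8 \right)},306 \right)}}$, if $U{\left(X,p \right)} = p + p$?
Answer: $\frac{18769}{612} \approx 30.668$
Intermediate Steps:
$K = 18769$
$U{\left(X,p \right)} = 2 p$
$\frac{K}{U{\left(u{\left(0,8 \right)},306 \right)}} = \frac{18769}{2 \cdot 306} = \frac{18769}{612}$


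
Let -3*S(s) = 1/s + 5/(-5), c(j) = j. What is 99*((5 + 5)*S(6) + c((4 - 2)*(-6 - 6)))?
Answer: -2101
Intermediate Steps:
S(s) = ⅓ - 1/(3*s) (S(s) = -(1/s + 5/(-5))/3 = -(1/s + 5*(-⅕))/3 = -(1/s - 1)/3 = -(-1 + 1/s)/3 = ⅓ - 1/(3*s))
99*((5 + 5)*S(6) + c((4 - 2)*(-6 - 6))) = 99*((5 + 5)*((⅓)*(-1 + 6)/6) + (4 - 2)*(-6 - 6)) = 99*(10*((⅓)*(⅙)*5) + 2*(-12)) = 99*(10*(5/18) - 24) = 99*(25/9 - 24) = 99*(-191/9) = -2101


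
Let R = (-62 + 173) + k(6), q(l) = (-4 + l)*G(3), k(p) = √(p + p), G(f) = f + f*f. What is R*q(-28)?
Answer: -42624 - 768*√3 ≈ -43954.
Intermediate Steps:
G(f) = f + f²
k(p) = √2*√p (k(p) = √(2*p) = √2*√p)
q(l) = -48 + 12*l (q(l) = (-4 + l)*(3*(1 + 3)) = (-4 + l)*(3*4) = (-4 + l)*12 = -48 + 12*l)
R = 111 + 2*√3 (R = (-62 + 173) + √2*√6 = 111 + 2*√3 ≈ 114.46)
R*q(-28) = (111 + 2*√3)*(-48 + 12*(-28)) = (111 + 2*√3)*(-48 - 336) = (111 + 2*√3)*(-384) = -42624 - 768*√3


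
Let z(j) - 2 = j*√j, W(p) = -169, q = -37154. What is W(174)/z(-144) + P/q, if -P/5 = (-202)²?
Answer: 152297178427/27735349538 - 73008*I/746497 ≈ 5.4911 - 0.097801*I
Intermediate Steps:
z(j) = 2 + j^(3/2) (z(j) = 2 + j*√j = 2 + j^(3/2))
P = -204020 (P = -5*(-202)² = -5*40804 = -204020)
W(174)/z(-144) + P/q = -169/(2 + (-144)^(3/2)) - 204020/(-37154) = -169*(2 + 1728*I)/2985988 - 204020*(-1/37154) = -169*(2 + 1728*I)/2985988 + 102010/18577 = 102010/18577 - 169*(2 + 1728*I)/2985988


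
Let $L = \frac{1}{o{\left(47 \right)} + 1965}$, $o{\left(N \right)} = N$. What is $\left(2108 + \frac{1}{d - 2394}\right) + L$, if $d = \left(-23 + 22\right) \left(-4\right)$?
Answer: $\frac{5068348909}{2404340} \approx 2108.0$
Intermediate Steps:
$d = 4$ ($d = \left(-1\right) \left(-4\right) = 4$)
$L = \frac{1}{2012}$ ($L = \frac{1}{47 + 1965} = \frac{1}{2012} \approx 0.00049702$)
$\left(2108 + \frac{1}{d - 2394}\right) + L = \left(2108 + \frac{1}{4 - 2394}\right) + \frac{1}{2012} = \left(2108 + \frac{1}{-2390}\right) + \frac{1}{2012} = \left(2108 - \frac{1}{2390}\right) + \frac{1}{2012} = \frac{5038119}{2390} + \frac{1}{2012} = \frac{5068348909}{2404340}$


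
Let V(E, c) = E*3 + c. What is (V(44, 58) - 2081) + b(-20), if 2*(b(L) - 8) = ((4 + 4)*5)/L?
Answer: -1884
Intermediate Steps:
V(E, c) = c + 3*E (V(E, c) = 3*E + c = c + 3*E)
b(L) = 8 + 20/L (b(L) = 8 + (((4 + 4)*5)/L)/2 = 8 + ((8*5)/L)/2 = 8 + (40/L)/2 = 8 + 20/L)
(V(44, 58) - 2081) + b(-20) = ((58 + 3*44) - 2081) + (8 + 20/(-20)) = ((58 + 132) - 2081) + (8 + 20*(-1/20)) = (190 - 2081) + (8 - 1) = -1891 + 7 = -1884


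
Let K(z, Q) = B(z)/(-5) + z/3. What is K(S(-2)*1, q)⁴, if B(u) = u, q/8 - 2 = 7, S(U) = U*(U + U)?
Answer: 65536/50625 ≈ 1.2945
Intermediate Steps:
S(U) = 2*U² (S(U) = U*(2*U) = 2*U²)
q = 72 (q = 16 + 8*7 = 16 + 56 = 72)
K(z, Q) = 2*z/15 (K(z, Q) = z/(-5) + z/3 = z*(-⅕) + z*(⅓) = -z/5 + z/3 = 2*z/15)
K(S(-2)*1, q)⁴ = (2*((2*(-2)²)*1)/15)⁴ = (2*((2*4)*1)/15)⁴ = (2*(8*1)/15)⁴ = ((2/15)*8)⁴ = (16/15)⁴ = 65536/50625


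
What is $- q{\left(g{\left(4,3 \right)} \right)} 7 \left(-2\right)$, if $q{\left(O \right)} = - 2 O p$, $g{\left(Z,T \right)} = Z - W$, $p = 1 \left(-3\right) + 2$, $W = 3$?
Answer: $28$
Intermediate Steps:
$p = -1$ ($p = -3 + 2 = -1$)
$g{\left(Z,T \right)} = -3 + Z$ ($g{\left(Z,T \right)} = Z - 3 = -3 + Z$)
$q{\left(O \right)} = 2 O$ ($q{\left(O \right)} = - 2 O \left(-1\right) = 2 O$)
$- q{\left(g{\left(4,3 \right)} \right)} 7 \left(-2\right) = - 2 \left(-3 + 4\right) 7 \left(-2\right) = - 2 \cdot 1 \cdot 7 \left(-2\right) = \left(-1\right) 2 \cdot 7 \left(-2\right) = \left(-2\right) 7 \left(-2\right) = \left(-14\right) \left(-2\right) = 28$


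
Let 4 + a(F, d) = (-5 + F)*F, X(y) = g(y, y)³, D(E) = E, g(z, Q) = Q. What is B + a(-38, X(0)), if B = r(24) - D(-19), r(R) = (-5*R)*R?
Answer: -1231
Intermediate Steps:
r(R) = -5*R²
X(y) = y³
a(F, d) = -4 + F*(-5 + F) (a(F, d) = -4 + (-5 + F)*F = -4 + F*(-5 + F))
B = -2861 (B = -5*24² - 1*(-19) = -5*576 + 19 = -2880 + 19 = -2861)
B + a(-38, X(0)) = -2861 + (-4 + (-38)² - 5*(-38)) = -2861 + (-4 + 1444 + 190) = -2861 + 1630 = -1231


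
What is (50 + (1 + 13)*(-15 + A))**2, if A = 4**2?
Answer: 4096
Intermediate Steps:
A = 16
(50 + (1 + 13)*(-15 + A))**2 = (50 + (1 + 13)*(-15 + 16))**2 = (50 + 14*1)**2 = (50 + 14)**2 = 64**2 = 4096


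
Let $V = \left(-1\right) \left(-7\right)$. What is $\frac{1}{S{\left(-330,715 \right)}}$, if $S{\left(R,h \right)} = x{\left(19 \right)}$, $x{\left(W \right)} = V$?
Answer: $\frac{1}{7} \approx 0.14286$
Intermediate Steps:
$V = 7$
$x{\left(W \right)} = 7$
$S{\left(R,h \right)} = 7$
$\frac{1}{S{\left(-330,715 \right)}} = \frac{1}{7}$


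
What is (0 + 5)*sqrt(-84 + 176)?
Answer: 10*sqrt(23) ≈ 47.958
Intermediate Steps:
(0 + 5)*sqrt(-84 + 176) = 5*sqrt(92) = 5*(2*sqrt(23)) = 10*sqrt(23)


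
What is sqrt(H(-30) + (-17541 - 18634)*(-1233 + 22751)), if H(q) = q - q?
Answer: 5*I*sqrt(31136546) ≈ 27900.0*I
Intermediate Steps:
H(q) = 0
sqrt(H(-30) + (-17541 - 18634)*(-1233 + 22751)) = sqrt(0 + (-17541 - 18634)*(-1233 + 22751)) = sqrt(0 - 36175*21518) = sqrt(0 - 778413650) = sqrt(-778413650) = 5*I*sqrt(31136546)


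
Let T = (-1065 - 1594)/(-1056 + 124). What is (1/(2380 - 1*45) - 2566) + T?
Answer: -5577970823/2176220 ≈ -2563.1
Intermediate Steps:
T = 2659/932 (T = -2659/(-932) = -2659*(-1/932) = 2659/932 ≈ 2.8530)
(1/(2380 - 1*45) - 2566) + T = (1/(2380 - 1*45) - 2566) + 2659/932 = (1/(2380 - 45) - 2566) + 2659/932 = (1/2335 - 2566) + 2659/932 = -5991609/2335 + 2659/932 = -5577970823/2176220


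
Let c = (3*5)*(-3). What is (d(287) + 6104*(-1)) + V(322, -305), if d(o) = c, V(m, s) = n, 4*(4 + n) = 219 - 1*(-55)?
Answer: -12169/2 ≈ -6084.5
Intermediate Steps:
c = -45 (c = 15*(-3) = -45)
n = 129/2 (n = -4 + (219 - 1*(-55))/4 = -4 + (219 + 55)/4 = -4 + (1/4)*274 = -4 + 137/2 = 129/2 ≈ 64.500)
V(m, s) = 129/2
d(o) = -45
(d(287) + 6104*(-1)) + V(322, -305) = (-45 + 6104*(-1)) + 129/2 = (-45 - 6104) + 129/2 = -6149 + 129/2 = -12169/2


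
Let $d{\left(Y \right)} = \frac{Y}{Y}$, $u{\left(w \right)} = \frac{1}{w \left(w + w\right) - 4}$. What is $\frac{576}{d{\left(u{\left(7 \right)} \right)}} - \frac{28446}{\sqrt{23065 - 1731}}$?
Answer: $576 - \frac{14223 \sqrt{21334}}{10667} \approx 381.25$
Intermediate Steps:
$u{\left(w \right)} = \frac{1}{-4 + 2 w^{2}}$ ($u{\left(w \right)} = \frac{1}{w 2 w - 4} = \frac{1}{2 w^{2} - 4} = \frac{1}{-4 + 2 w^{2}}$)
$d{\left(Y \right)} = 1$
$\frac{576}{d{\left(u{\left(7 \right)} \right)}} - \frac{28446}{\sqrt{23065 - 1731}} = \frac{576}{1} - \frac{28446}{\sqrt{23065 - 1731}} = 576 \cdot 1 - \frac{28446}{\sqrt{21334}} = 576 - 28446 \frac{\sqrt{21334}}{21334} = 576 - \frac{14223 \sqrt{21334}}{10667}$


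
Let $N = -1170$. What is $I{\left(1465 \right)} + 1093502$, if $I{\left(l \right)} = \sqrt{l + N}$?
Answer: $1093502 + \sqrt{295} \approx 1.0935 \cdot 10^{6}$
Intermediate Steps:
$I{\left(l \right)} = \sqrt{-1170 + l}$ ($I{\left(l \right)} = \sqrt{l - 1170} = \sqrt{-1170 + l}$)
$I{\left(1465 \right)} + 1093502 = \sqrt{-1170 + 1465} + 1093502 = \sqrt{295} + 1093502 = 1093502 + \sqrt{295}$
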